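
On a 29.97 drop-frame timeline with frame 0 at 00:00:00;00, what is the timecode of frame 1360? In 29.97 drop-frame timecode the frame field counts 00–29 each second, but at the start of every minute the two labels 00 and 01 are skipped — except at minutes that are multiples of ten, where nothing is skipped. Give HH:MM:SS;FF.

00:00:45;10

Ten DF minutes hold 17982 frames, so frame 1360 lies in block 0 (frames 0–17981) with 1360 frames into that block.
The block's first minute is 1800 frames and the rest 1798 each; 1360 frames reaches minute 0, so 0 × 18 + 0 × 2 = 0 labels have been skipped so far.
Adding those back, label number 1360 + 0 = 1360 at 30 labels/s is 45 s + 10 f = 0 h 0 min 45 s frame 10, i.e. 00:00:45;10.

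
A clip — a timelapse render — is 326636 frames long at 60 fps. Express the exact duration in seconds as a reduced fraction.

81659/15 seconds

Running time = 326636 ÷ (60) = 326636 × 1/60 = 81659/15 s.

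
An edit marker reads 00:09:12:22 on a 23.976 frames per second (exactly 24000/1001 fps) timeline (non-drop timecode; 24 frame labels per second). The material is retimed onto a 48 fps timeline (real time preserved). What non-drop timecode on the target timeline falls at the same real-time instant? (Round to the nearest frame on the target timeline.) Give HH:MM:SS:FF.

00:09:13:23

Source frame index: (0×3600 + 9×60 + 12) × 24 + 22 = 13270.
Real time: 13270 / (24000/1001) = 1328327/2400 s.
Target frame: (1328327/2400) × (48) = 1328327/50 ≈ 26566.540 → 26567.
At 48 labels/s: frame 26567 → 00:09:13:23.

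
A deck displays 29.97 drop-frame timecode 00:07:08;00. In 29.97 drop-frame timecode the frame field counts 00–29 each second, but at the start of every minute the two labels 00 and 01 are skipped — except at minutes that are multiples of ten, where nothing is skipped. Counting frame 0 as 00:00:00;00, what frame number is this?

12826

As if non-drop at 30 labels/s: (0 × 3600 + 7 × 60 + 8) × 30 + 0 = 12840.
Minute boundaries passed: 7; those not divisible by 10: 7 − 0 = 7; dropped labels = 2 × 7 = 14.
Actual frame index = 12840 − 14 = 12826.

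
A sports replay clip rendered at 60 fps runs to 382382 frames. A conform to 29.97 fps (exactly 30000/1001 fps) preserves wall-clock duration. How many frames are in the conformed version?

191000 frames

Target frames = source frames × (target rate / source rate) = 382382 × (30000/1001)/(60) = 382382 × 500/1001 = 191000.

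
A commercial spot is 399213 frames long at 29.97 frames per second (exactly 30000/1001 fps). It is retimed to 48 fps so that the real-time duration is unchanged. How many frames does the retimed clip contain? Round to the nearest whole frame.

639380 frames

Frames at target rate = 399213 × (48) / (30000/1001) = 399612213/625 ≈ 639379.541.
Nearest whole frame: 639380.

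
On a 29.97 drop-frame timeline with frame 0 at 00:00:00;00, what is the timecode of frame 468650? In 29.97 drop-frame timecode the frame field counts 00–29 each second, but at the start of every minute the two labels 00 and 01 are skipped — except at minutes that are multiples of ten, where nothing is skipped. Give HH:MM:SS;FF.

Ten DF minutes hold 17982 frames, so frame 468650 lies in block 26 (frames 467532–485513) with 1118 frames into that block.
The block's first minute is 1800 frames and the rest 1798 each; 1118 frames reaches minute 0, so 26 × 18 + 0 × 2 = 468 labels have been skipped so far.
Adding those back, label number 468650 + 468 = 469118 at 30 labels/s is 15637 s + 8 f = 4 h 20 min 37 s frame 8, i.e. 04:20:37;08.

04:20:37;08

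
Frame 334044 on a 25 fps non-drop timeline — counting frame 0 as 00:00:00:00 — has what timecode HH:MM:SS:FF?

03:42:41:19

334044 ÷ 25 = 13361 full seconds, remainder 19 frames.
13361 s = 3 h 42 min 41 s.
Timecode: 03:42:41:19.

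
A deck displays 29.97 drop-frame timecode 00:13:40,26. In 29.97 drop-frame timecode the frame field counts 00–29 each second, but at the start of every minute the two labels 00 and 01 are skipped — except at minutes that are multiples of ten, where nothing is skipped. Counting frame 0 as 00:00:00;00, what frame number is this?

24602

Complete 10-minute blocks: 1, each 17982 frames → 17982.
Remaining 3 whole minutes in the current block: 1800 + 2 × 1798 = 5396 frames.
Within the current minute: 40 × 30 + 26 − 2 = 1224 (labels ;00/;01 skipped at this minute). Total = 17982 + 5396 + 1224 = 24602.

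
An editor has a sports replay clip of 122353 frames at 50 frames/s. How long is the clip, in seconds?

Running time = 122353 / (50) = 2447.06 s.

2447.06 seconds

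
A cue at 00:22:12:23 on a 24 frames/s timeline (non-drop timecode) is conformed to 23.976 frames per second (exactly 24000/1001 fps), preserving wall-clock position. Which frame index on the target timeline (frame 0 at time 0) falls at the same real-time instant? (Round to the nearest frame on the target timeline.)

frame 31959

Source frame index: (0×3600 + 22×60 + 12) × 24 + 23 = 31991.
Real time: 31991 / (24) = 31991/24 s.
Target frame: (31991/24) × (24000/1001) = 31991000/1001 ≈ 31959.041 → 31959.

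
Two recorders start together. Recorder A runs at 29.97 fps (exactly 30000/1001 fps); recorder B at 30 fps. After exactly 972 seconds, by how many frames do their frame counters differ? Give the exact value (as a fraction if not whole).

29160/1001 frames

A emits 30000/1001 × 972 = 29160000/1001 frames; B emits 30 × 972 = 29160.
Difference = 29160/1001 frames (≈ 29.1309); B is ahead of A.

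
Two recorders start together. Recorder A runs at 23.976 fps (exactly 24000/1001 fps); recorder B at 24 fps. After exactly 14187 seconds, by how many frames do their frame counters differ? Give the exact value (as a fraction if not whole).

340488/1001 frames

A emits 24000/1001 × 14187 = 340488000/1001 frames; B emits 24 × 14187 = 340488.
Difference = 340488/1001 frames (≈ 340.1479); B is ahead of A.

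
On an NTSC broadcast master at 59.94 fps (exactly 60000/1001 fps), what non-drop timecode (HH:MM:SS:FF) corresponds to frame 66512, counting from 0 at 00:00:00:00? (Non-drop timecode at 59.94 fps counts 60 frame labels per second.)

00:18:28:32

66512 ÷ 60 = 1108 full seconds, remainder 32 frames.
1108 s = 0 h 18 min 28 s.
Timecode: 00:18:28:32.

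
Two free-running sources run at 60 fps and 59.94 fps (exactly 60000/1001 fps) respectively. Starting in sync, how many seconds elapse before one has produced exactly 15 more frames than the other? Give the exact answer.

The gap grows by |60000/1001 − 60| = 60/1001 frames per second.
Time for a 15-frame gap: 15 ÷ (60/1001) = 250.25 s.

250.25 seconds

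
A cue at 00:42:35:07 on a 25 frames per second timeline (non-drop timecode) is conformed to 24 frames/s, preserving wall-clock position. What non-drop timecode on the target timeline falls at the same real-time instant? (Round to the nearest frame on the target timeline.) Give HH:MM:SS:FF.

00:42:35:07

Source frame index: (0×3600 + 42×60 + 35) × 25 + 7 = 63882.
Real time: 63882 / (25) = 63882/25 s.
Target frame: (63882/25) × (24) = 1533168/25 ≈ 61326.720 → 61327.
At 24 labels/s: frame 61327 → 00:42:35:07.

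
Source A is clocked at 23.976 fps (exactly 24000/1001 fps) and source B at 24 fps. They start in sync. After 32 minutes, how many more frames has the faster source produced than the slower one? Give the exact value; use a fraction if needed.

32 min = 1920 s.
A emits 24000/1001 × 1920 = 46080000/1001 frames; B emits 24 × 1920 = 46080.
Difference = 46080/1001 frames (≈ 46.0340); B is ahead of A.

46080/1001 frames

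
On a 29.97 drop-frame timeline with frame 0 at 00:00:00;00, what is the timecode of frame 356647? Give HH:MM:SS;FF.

03:18:20;05

Ten DF minutes hold 17982 frames, so frame 356647 lies in block 19 (frames 341658–359639) with 14989 frames into that block.
The block's first minute is 1800 frames and the rest 1798 each; 14989 frames reaches minute 8, so 19 × 18 + 8 × 2 = 358 labels have been skipped so far.
Adding those back, label number 356647 + 358 = 357005 at 30 labels/s is 11900 s + 5 f = 3 h 18 min 20 s frame 5, i.e. 03:18:20;05.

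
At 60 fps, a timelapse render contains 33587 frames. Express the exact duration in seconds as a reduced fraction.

Running time = 33587 ÷ (60) = 33587 × 1/60 = 33587/60 s.

33587/60 seconds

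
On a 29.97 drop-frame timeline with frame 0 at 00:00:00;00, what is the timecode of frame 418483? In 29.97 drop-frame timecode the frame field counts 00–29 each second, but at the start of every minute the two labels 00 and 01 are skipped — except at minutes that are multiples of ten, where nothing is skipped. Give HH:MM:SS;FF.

Each 10-minute DF block holds 10 × 60 × 30 − 9 × 2 = 17982 frames. 418483 ÷ 17982 → 23 full blocks, remainder 4897.
Within the partial block the first minute is 1800 frames and each further minute 1798, so 2 further minute boundaries passed. Total skipped labels = 18 × 23 + 2 × 2 = 418.
Non-drop label index = 418483 + 418 = 418901; at 30 labels/s that is 03:52:43:11, i.e. DF 03:52:43;11.

03:52:43;11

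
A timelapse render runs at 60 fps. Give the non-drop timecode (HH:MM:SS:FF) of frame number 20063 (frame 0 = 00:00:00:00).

00:05:34:23

20063 ÷ 60 = 334 full seconds, remainder 23 frames.
334 s = 0 h 5 min 34 s.
Timecode: 00:05:34:23.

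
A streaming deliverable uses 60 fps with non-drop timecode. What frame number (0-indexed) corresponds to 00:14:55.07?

Total seconds to the label: (0 × 3600 + 14 × 60 + 55) = 895.
Frame index = 895 × 60 + 7 = 53707.

53707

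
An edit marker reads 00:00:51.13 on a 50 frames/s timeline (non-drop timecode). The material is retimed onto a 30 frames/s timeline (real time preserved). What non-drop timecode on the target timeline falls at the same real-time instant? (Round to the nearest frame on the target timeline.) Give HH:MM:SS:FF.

Source frame index: (0×3600 + 0×60 + 51) × 50 + 13 = 2563.
Real time: 2563 / (50) = 2563/50 s.
Target frame: (2563/50) × (30) = 7689/5 ≈ 1537.800 → 1538.
At 30 labels/s: frame 1538 → 00:00:51:08.

00:00:51:08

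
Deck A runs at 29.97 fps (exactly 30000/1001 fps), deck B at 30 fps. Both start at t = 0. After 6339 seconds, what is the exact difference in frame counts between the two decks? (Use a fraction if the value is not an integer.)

190170/1001 frames

A emits 30000/1001 × 6339 = 190170000/1001 frames; B emits 30 × 6339 = 190170.
Difference = 190170/1001 frames (≈ 189.9800); B is ahead of A.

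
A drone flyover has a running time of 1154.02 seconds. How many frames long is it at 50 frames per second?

57701 frames

Frames = 1154.02 × 50 = 57701.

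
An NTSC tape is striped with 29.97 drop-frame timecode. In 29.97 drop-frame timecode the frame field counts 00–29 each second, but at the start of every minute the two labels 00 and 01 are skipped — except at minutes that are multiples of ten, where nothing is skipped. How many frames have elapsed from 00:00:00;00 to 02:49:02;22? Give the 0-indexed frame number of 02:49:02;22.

As if non-drop at 30 labels/s: (2 × 3600 + 49 × 60 + 2) × 30 + 22 = 304282.
Minute boundaries passed: 169; those not divisible by 10: 169 − 16 = 153; dropped labels = 2 × 153 = 306.
Actual frame index = 304282 − 306 = 303976.

303976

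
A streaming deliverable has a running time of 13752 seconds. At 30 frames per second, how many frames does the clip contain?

412560 frames

Frames = 13752 × 30 = 412560.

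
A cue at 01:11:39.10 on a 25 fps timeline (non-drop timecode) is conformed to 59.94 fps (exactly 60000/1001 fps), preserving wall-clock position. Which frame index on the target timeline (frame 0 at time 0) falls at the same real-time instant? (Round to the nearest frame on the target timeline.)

Source frame index: (1×3600 + 11×60 + 39) × 25 + 10 = 107485.
Real time: 107485 / (25) = 21497/5 s.
Target frame: (21497/5) × (60000/1001) = 36852000/143 ≈ 257706.294 → 257706.

frame 257706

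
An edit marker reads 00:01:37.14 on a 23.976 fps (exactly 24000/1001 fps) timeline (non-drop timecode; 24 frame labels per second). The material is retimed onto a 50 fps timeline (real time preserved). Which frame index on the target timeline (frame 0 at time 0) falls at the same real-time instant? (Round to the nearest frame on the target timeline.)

Source frame index: (0×3600 + 1×60 + 37) × 24 + 14 = 2342.
Real time: 2342 / (24000/1001) = 1172171/12000 s.
Target frame: (1172171/12000) × (50) = 1172171/240 ≈ 4884.046 → 4884.

frame 4884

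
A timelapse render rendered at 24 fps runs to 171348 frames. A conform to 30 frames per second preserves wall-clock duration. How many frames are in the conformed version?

Target frames = source frames × (target rate / source rate) = 171348 × (30)/(24) = 171348 × 5/4 = 214185.

214185 frames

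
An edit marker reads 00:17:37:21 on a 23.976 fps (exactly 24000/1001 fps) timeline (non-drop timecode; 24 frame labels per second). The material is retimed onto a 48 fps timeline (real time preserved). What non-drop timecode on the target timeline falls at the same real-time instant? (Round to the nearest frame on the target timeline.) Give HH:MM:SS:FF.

Source frame index: (0×3600 + 17×60 + 37) × 24 + 21 = 25389.
Real time: 25389 / (24000/1001) = 8471463/8000 s.
Target frame: (8471463/8000) × (48) = 25414389/500 ≈ 50828.778 → 50829.
At 48 labels/s: frame 50829 → 00:17:38:45.

00:17:38:45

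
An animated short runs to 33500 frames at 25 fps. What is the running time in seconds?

1340 seconds

Running time = 33500 / (25) = 1340 s.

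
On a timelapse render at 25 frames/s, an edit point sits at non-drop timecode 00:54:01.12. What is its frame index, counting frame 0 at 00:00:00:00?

Total seconds to the label: (0 × 3600 + 54 × 60 + 1) = 3241.
Frame index = 3241 × 25 + 12 = 81037.

81037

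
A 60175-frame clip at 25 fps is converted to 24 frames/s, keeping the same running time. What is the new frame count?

Target frames = source frames × (target rate / source rate) = 60175 × (24)/(25) = 60175 × 24/25 = 57768.

57768 frames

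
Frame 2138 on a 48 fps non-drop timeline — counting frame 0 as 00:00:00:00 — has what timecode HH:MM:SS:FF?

00:00:44:26

2138 ÷ 48 = 44 full seconds, remainder 26 frames.
44 s = 0 h 0 min 44 s.
Timecode: 00:00:44:26.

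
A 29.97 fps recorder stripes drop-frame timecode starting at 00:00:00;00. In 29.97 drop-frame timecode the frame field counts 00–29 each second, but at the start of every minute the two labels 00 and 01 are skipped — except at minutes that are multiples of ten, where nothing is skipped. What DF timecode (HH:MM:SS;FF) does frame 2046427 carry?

Each 10-minute DF block holds 10 × 60 × 30 − 9 × 2 = 17982 frames. 2046427 ÷ 17982 → 113 full blocks, remainder 14461.
Within the partial block the first minute is 1800 frames and each further minute 1798, so 8 further minute boundaries passed. Total skipped labels = 18 × 113 + 2 × 8 = 2050.
Non-drop label index = 2046427 + 2050 = 2048477; at 30 labels/s that is 18:58:02:17, i.e. DF 18:58:02;17.

18:58:02;17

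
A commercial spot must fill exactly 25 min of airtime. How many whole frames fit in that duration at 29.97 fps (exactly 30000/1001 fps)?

44955 frames

25 min = 1500 s.
Frames = 1500 × 30000/1001 = 45000000/1001 ≈ 44955.0450.
Complete frames: 44955.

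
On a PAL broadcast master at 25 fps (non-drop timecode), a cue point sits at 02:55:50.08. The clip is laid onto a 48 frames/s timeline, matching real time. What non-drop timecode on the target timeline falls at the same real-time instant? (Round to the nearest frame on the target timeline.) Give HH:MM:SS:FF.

02:55:50:15

Source frame index: (2×3600 + 55×60 + 50) × 25 + 8 = 263758.
Real time: 263758 / (25) = 263758/25 s.
Target frame: (263758/25) × (48) = 12660384/25 ≈ 506415.360 → 506415.
At 48 labels/s: frame 506415 → 02:55:50:15.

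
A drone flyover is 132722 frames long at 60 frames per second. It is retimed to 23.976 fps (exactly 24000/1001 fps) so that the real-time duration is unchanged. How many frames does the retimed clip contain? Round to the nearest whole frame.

53036 frames

Frames at target rate = 132722 × (24000/1001) / (60) = 53088800/1001 ≈ 53035.764.
Nearest whole frame: 53036.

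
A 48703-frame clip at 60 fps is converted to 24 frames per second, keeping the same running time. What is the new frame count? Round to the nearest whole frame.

Frames at target rate = 48703 × (24) / (60) = 97406/5 ≈ 19481.200.
Nearest whole frame: 19481.

19481 frames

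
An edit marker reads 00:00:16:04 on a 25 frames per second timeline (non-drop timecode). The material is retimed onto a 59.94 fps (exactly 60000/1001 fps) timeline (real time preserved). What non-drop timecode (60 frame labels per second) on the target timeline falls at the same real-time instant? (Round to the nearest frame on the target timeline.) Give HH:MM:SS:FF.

00:00:16:09

Source frame index: (0×3600 + 0×60 + 16) × 25 + 4 = 404.
Real time: 404 / (25) = 404/25 s.
Target frame: (404/25) × (60000/1001) = 969600/1001 ≈ 968.631 → 969.
At 60 labels/s: frame 969 → 00:00:16:09.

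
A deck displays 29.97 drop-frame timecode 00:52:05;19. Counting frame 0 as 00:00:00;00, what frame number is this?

93675

Complete 10-minute blocks: 5, each 17982 frames → 89910.
Remaining 2 whole minutes in the current block: 1800 + 1 × 1798 = 3598 frames.
Within the current minute: 5 × 30 + 19 − 2 = 167 (labels ;00/;01 skipped at this minute). Total = 89910 + 3598 + 167 = 93675.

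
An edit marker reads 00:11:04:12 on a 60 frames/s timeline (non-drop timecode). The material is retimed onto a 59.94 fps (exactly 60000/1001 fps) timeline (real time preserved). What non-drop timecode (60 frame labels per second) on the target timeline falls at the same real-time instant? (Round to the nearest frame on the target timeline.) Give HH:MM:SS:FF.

00:11:03:32

Source frame index: (0×3600 + 11×60 + 4) × 60 + 12 = 39852.
Real time: 39852 / (60) = 3321/5 s.
Target frame: (3321/5) × (60000/1001) = 39852000/1001 ≈ 39812.188 → 39812.
At 60 labels/s: frame 39812 → 00:11:03:32.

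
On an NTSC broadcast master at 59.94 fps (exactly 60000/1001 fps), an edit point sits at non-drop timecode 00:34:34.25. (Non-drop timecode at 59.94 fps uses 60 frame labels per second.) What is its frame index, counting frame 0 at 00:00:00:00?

124465

Total seconds to the label: (0 × 3600 + 34 × 60 + 34) = 2074.
Frame index = 2074 × 60 + 25 = 124465.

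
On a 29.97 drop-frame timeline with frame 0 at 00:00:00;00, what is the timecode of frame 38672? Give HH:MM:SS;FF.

00:21:30;10

Each 10-minute DF block holds 10 × 60 × 30 − 9 × 2 = 17982 frames. 38672 ÷ 17982 → 2 full blocks, remainder 2708.
Within the partial block the first minute is 1800 frames and each further minute 1798, so 1 further minute boundary passed. Total skipped labels = 18 × 2 + 2 × 1 = 38.
Non-drop label index = 38672 + 38 = 38710; at 30 labels/s that is 00:21:30:10, i.e. DF 00:21:30;10.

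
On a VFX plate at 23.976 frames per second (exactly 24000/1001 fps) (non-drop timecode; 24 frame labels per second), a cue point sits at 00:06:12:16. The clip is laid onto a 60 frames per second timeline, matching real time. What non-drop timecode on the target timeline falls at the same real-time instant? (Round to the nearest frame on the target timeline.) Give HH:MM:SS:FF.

00:06:13:02

Source frame index: (0×3600 + 6×60 + 12) × 24 + 16 = 8944.
Real time: 8944 / (24000/1001) = 559559/1500 s.
Target frame: (559559/1500) × (60) = 559559/25 ≈ 22382.360 → 22382.
At 60 labels/s: frame 22382 → 00:06:13:02.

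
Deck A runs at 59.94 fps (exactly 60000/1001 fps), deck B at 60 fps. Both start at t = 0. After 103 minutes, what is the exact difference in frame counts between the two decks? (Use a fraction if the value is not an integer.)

103 min = 6180 s.
A emits 60000/1001 × 6180 = 370800000/1001 frames; B emits 60 × 6180 = 370800.
Difference = 370800/1001 frames (≈ 370.4296); B is ahead of A.

370800/1001 frames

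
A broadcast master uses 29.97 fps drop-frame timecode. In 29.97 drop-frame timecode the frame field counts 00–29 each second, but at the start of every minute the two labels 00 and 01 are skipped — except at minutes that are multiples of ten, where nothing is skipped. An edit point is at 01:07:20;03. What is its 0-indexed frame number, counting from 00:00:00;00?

121081

As if non-drop at 30 labels/s: (1 × 3600 + 7 × 60 + 20) × 30 + 3 = 121203.
Minute boundaries passed: 67; those not divisible by 10: 67 − 6 = 61; dropped labels = 2 × 61 = 122.
Actual frame index = 121203 − 122 = 121081.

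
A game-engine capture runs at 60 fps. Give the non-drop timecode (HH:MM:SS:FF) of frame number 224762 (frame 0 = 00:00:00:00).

01:02:26:02

224762 ÷ 60 = 3746 full seconds, remainder 2 frames.
3746 s = 1 h 2 min 26 s.
Timecode: 01:02:26:02.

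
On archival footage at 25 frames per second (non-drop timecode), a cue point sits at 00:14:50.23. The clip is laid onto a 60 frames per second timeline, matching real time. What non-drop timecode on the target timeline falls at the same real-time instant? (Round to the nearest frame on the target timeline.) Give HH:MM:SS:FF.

00:14:50:55

Source frame index: (0×3600 + 14×60 + 50) × 25 + 23 = 22273.
Real time: 22273 / (25) = 22273/25 s.
Target frame: (22273/25) × (60) = 267276/5 ≈ 53455.200 → 53455.
At 60 labels/s: frame 53455 → 00:14:50:55.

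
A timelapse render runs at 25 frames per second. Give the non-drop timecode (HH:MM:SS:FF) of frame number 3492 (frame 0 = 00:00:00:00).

3492 ÷ 25 = 139 full seconds, remainder 17 frames.
139 s = 0 h 2 min 19 s.
Timecode: 00:02:19:17.

00:02:19:17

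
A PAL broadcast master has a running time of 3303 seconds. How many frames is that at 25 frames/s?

82575 frames

Frames = 3303 × 25 = 82575.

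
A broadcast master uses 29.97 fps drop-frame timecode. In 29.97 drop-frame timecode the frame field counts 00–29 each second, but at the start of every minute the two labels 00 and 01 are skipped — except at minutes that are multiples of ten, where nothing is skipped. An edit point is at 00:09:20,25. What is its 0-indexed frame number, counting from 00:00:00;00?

Complete 10-minute blocks: 0, each 17982 frames → 0.
Remaining 9 whole minutes in the current block: 1800 + 8 × 1798 = 16184 frames.
Within the current minute: 20 × 30 + 25 − 2 = 623 (labels ;00/;01 skipped at this minute). Total = 0 + 16184 + 623 = 16807.

16807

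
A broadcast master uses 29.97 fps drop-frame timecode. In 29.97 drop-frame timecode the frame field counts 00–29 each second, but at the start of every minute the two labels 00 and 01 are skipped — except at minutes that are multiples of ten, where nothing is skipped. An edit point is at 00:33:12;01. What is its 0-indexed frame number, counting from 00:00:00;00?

59701

As if non-drop at 30 labels/s: (0 × 3600 + 33 × 60 + 12) × 30 + 1 = 59761.
Minute boundaries passed: 33; those not divisible by 10: 33 − 3 = 30; dropped labels = 2 × 30 = 60.
Actual frame index = 59761 − 60 = 59701.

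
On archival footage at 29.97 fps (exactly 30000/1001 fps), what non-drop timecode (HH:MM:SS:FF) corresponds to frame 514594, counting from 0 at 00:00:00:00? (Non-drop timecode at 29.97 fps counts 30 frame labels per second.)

514594 ÷ 30 = 17153 full seconds, remainder 4 frames.
17153 s = 4 h 45 min 53 s.
Timecode: 04:45:53:04.

04:45:53:04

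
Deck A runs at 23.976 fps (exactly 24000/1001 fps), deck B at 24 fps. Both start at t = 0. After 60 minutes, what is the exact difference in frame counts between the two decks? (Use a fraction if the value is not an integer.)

86400/1001 frames

60 min = 3600 s.
A emits 24000/1001 × 3600 = 86400000/1001 frames; B emits 24 × 3600 = 86400.
Difference = 86400/1001 frames (≈ 86.3137); B is ahead of A.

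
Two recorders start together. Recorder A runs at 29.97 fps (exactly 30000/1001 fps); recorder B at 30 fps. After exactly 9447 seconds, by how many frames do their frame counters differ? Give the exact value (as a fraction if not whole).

283410/1001 frames

A emits 30000/1001 × 9447 = 283410000/1001 frames; B emits 30 × 9447 = 283410.
Difference = 283410/1001 frames (≈ 283.1269); B is ahead of A.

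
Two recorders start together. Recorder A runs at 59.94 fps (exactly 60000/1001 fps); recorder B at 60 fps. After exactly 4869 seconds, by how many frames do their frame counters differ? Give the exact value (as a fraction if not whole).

292140/1001 frames

A emits 60000/1001 × 4869 = 292140000/1001 frames; B emits 60 × 4869 = 292140.
Difference = 292140/1001 frames (≈ 291.8482); B is ahead of A.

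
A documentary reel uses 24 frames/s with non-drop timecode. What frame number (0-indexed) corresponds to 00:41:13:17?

frame 59369

Total seconds to the label: (0 × 3600 + 41 × 60 + 13) = 2473.
Frame index = 2473 × 24 + 17 = 59369.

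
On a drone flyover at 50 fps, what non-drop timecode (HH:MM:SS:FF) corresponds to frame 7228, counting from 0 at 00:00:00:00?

00:02:24:28

7228 ÷ 50 = 144 full seconds, remainder 28 frames.
144 s = 0 h 2 min 24 s.
Timecode: 00:02:24:28.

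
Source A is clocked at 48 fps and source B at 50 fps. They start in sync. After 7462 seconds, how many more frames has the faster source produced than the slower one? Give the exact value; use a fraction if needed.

A emits 48 × 7462 = 358176 frames; B emits 50 × 7462 = 373100.
Difference = 14924 frames; B is ahead of A.

14924 frames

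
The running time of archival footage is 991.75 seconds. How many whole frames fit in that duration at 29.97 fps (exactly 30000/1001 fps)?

29722 frames

Frames = 991.75 × 30000/1001 = 29752500/1001 ≈ 29722.7772.
Complete frames: 29722.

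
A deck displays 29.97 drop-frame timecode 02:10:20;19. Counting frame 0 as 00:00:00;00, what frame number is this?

234385

Complete 10-minute blocks: 13, each 17982 frames → 233766.
Remaining 0 whole minutes in the current block: 0 frames.
Within the current minute: 20 × 30 + 19 = 619. Total = 233766 + 0 + 619 = 234385.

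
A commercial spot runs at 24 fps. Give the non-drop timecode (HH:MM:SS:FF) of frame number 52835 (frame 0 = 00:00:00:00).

52835 ÷ 24 = 2201 full seconds, remainder 11 frames.
2201 s = 0 h 36 min 41 s.
Timecode: 00:36:41:11.

00:36:41:11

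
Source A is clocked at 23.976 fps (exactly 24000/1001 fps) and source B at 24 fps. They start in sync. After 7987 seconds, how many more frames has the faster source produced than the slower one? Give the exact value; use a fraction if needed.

A emits 24000/1001 × 7987 = 27384000/143 frames; B emits 24 × 7987 = 191688.
Difference = 27384/143 frames (≈ 191.4965); B is ahead of A.

27384/143 frames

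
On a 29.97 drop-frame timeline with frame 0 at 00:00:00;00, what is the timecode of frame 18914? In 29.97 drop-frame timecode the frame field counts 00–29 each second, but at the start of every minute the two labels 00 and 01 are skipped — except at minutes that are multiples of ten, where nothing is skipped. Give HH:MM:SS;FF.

Ten DF minutes hold 17982 frames, so frame 18914 lies in block 1 (frames 17982–35963) with 932 frames into that block.
The block's first minute is 1800 frames and the rest 1798 each; 932 frames reaches minute 0, so 1 × 18 + 0 × 2 = 18 labels have been skipped so far.
Adding those back, label number 18914 + 18 = 18932 at 30 labels/s is 631 s + 2 f = 0 h 10 min 31 s frame 2, i.e. 00:10:31;02.

00:10:31;02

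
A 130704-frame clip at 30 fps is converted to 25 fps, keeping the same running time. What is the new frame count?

108920 frames

Target frames = source frames × (target rate / source rate) = 130704 × (25)/(30) = 130704 × 5/6 = 108920.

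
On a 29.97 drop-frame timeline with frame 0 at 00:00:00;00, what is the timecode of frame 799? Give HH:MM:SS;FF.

Each 10-minute DF block holds 10 × 60 × 30 − 9 × 2 = 17982 frames. 799 ÷ 17982 → 0 full blocks, remainder 799.
Within the partial block the first minute is 1800 frames and each further minute 1798, so 0 further minute boundaries passed. Total skipped labels = 18 × 0 + 2 × 0 = 0.
Non-drop label index = 799 + 0 = 799; at 30 labels/s that is 00:00:26:19, i.e. DF 00:00:26;19.

00:00:26;19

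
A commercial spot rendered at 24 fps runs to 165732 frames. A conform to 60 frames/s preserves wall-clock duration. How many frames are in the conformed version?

414330 frames

Target frames = source frames × (target rate / source rate) = 165732 × (60)/(24) = 165732 × 5/2 = 414330.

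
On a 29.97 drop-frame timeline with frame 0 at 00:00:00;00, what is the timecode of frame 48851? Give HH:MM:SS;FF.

Each 10-minute DF block holds 10 × 60 × 30 − 9 × 2 = 17982 frames. 48851 ÷ 17982 → 2 full blocks, remainder 12887.
Within the partial block the first minute is 1800 frames and each further minute 1798, so 7 further minute boundaries passed. Total skipped labels = 18 × 2 + 2 × 7 = 50.
Non-drop label index = 48851 + 50 = 48901; at 30 labels/s that is 00:27:10:01, i.e. DF 00:27:10;01.

00:27:10;01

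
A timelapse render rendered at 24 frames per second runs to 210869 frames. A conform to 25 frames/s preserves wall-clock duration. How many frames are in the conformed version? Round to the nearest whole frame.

219655 frames

Frames at target rate = 210869 × (25) / (24) = 5271725/24 ≈ 219655.208.
Nearest whole frame: 219655.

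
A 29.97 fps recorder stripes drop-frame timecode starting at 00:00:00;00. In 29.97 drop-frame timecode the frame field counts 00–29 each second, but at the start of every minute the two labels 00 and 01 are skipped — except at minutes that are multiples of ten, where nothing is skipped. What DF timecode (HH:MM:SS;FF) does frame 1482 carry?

Ten DF minutes hold 17982 frames, so frame 1482 lies in block 0 (frames 0–17981) with 1482 frames into that block.
The block's first minute is 1800 frames and the rest 1798 each; 1482 frames reaches minute 0, so 0 × 18 + 0 × 2 = 0 labels have been skipped so far.
Adding those back, label number 1482 + 0 = 1482 at 30 labels/s is 49 s + 12 f = 0 h 0 min 49 s frame 12, i.e. 00:00:49;12.

00:00:49;12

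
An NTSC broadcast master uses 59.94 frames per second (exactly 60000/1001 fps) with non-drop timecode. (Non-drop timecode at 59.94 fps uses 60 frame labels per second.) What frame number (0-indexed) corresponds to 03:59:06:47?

860807

Total seconds to the label: (3 × 3600 + 59 × 60 + 6) = 14346.
Frame index = 14346 × 60 + 47 = 860807.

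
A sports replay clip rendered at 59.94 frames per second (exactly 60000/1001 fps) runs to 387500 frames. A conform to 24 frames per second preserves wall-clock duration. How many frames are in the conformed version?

Target frames = source frames × (target rate / source rate) = 387500 × (24)/(60000/1001) = 387500 × 1001/2500 = 155155.

155155 frames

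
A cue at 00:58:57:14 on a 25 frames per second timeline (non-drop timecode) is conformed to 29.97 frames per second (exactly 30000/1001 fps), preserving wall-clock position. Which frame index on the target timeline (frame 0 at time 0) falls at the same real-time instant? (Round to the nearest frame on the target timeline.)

frame 106021

Source frame index: (0×3600 + 58×60 + 57) × 25 + 14 = 88439.
Real time: 88439 / (25) = 88439/25 s.
Target frame: (88439/25) × (30000/1001) = 8163600/77 ≈ 106020.779 → 106021.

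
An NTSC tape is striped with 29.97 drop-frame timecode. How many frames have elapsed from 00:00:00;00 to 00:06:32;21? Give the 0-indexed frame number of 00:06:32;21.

11769

As if non-drop at 30 labels/s: (0 × 3600 + 6 × 60 + 32) × 30 + 21 = 11781.
Minute boundaries passed: 6; those not divisible by 10: 6 − 0 = 6; dropped labels = 2 × 6 = 12.
Actual frame index = 11781 − 12 = 11769.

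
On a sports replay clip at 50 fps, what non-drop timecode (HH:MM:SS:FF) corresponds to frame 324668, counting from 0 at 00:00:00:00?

324668 ÷ 50 = 6493 full seconds, remainder 18 frames.
6493 s = 1 h 48 min 13 s.
Timecode: 01:48:13:18.

01:48:13:18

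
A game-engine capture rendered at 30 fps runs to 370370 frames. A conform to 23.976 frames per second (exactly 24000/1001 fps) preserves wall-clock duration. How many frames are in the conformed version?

296000 frames

Target frames = source frames × (target rate / source rate) = 370370 × (24000/1001)/(30) = 370370 × 800/1001 = 296000.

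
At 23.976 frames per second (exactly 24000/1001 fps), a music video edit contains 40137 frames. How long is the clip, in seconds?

Running time = 40137 / (24000/1001) = 1674.047375 s.

1674.047375 seconds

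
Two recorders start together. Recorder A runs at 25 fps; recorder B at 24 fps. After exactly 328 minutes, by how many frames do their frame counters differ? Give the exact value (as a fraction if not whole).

328 min = 19680 s.
A emits 25 × 19680 = 492000 frames; B emits 24 × 19680 = 472320.
Difference = 19680 frames; B is behind A.

19680 frames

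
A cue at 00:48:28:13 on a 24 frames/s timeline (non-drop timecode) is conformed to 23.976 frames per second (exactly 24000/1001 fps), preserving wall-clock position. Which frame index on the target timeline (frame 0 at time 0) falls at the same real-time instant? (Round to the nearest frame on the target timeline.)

Source frame index: (0×3600 + 48×60 + 28) × 24 + 13 = 69805.
Real time: 69805 / (24) = 69805/24 s.
Target frame: (69805/24) × (24000/1001) = 69805000/1001 ≈ 69735.265 → 69735.

frame 69735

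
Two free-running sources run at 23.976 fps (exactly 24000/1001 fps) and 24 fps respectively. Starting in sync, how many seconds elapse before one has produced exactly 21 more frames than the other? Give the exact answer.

The gap grows by |24 − 24000/1001| = 24/1001 frames per second.
Time for a 21-frame gap: 21 ÷ (24/1001) = 875.875 s.

875.875 seconds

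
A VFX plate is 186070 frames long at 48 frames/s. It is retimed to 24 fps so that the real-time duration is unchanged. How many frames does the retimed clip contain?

Target frames = source frames × (target rate / source rate) = 186070 × (24)/(48) = 186070 × 1/2 = 93035.

93035 frames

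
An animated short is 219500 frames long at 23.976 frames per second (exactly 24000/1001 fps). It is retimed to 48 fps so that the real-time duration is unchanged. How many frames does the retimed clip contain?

439439 frames

Target frames = source frames × (target rate / source rate) = 219500 × (48)/(24000/1001) = 219500 × 1001/500 = 439439.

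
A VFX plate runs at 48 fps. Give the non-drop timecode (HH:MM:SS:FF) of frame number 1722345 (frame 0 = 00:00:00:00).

09:58:02:09

1722345 ÷ 48 = 35882 full seconds, remainder 9 frames.
35882 s = 9 h 58 min 2 s.
Timecode: 09:58:02:09.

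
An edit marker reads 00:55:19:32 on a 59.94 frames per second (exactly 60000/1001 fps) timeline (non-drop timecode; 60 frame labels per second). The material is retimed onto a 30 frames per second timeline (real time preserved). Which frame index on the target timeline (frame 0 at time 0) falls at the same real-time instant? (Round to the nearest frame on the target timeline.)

Source frame index: (0×3600 + 55×60 + 19) × 60 + 32 = 199172.
Real time: 199172 / (60000/1001) = 49842793/15000 s.
Target frame: (49842793/15000) × (30) = 49842793/500 ≈ 99685.586 → 99686.

frame 99686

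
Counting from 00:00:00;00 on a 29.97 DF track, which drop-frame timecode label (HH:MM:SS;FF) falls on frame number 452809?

Ten DF minutes hold 17982 frames, so frame 452809 lies in block 25 (frames 449550–467531) with 3259 frames into that block.
The block's first minute is 1800 frames and the rest 1798 each; 3259 frames reaches minute 1, so 25 × 18 + 1 × 2 = 452 labels have been skipped so far.
Adding those back, label number 452809 + 452 = 453261 at 30 labels/s is 15108 s + 21 f = 4 h 11 min 48 s frame 21, i.e. 04:11:48;21.

04:11:48;21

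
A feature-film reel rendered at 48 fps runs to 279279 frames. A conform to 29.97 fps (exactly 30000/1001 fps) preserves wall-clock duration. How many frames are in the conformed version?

Target frames = source frames × (target rate / source rate) = 279279 × (30000/1001)/(48) = 279279 × 625/1001 = 174375.

174375 frames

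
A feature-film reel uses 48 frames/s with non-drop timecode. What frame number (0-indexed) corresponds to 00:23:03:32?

Total seconds to the label: (0 × 3600 + 23 × 60 + 3) = 1383.
Frame index = 1383 × 48 + 32 = 66416.

66416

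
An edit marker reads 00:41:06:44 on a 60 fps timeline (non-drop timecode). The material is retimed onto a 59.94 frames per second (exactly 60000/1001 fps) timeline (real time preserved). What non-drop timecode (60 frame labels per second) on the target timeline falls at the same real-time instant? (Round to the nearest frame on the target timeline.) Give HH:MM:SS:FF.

Source frame index: (0×3600 + 41×60 + 6) × 60 + 44 = 148004.
Real time: 148004 / (60) = 37001/15 s.
Target frame: (37001/15) × (60000/1001) = 148004000/1001 ≈ 147856.144 → 147856.
At 60 labels/s: frame 147856 → 00:41:04:16.

00:41:04:16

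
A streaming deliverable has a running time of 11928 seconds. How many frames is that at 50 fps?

Frames = 11928 × 50 = 596400.

596400 frames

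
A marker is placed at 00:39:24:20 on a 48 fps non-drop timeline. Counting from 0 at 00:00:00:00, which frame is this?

113492

Total seconds to the label: (0 × 3600 + 39 × 60 + 24) = 2364.
Frame index = 2364 × 48 + 20 = 113492.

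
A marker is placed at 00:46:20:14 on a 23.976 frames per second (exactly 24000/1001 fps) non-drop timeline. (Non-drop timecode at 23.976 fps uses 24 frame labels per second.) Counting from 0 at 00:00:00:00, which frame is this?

Total seconds to the label: (0 × 3600 + 46 × 60 + 20) = 2780.
Frame index = 2780 × 24 + 14 = 66734.

frame 66734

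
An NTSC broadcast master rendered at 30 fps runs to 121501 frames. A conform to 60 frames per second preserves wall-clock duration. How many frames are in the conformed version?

Frames at target rate = 121501 × (60) / (30) = 243002.

243002 frames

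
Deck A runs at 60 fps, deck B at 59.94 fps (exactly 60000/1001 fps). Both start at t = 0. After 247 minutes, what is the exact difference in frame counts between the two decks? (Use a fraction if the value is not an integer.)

68400/77 frames

247 min = 14820 s.
A emits 60 × 14820 = 889200 frames; B emits 60000/1001 × 14820 = 68400000/77.
Difference = 68400/77 frames (≈ 888.3117); B is behind A.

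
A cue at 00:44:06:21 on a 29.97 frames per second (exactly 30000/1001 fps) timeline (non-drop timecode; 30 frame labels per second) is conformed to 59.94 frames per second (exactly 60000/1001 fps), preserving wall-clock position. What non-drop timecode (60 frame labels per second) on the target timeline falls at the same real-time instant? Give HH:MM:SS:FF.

00:44:06:42

Source frame index: (0×3600 + 44×60 + 6) × 30 + 21 = 79401.
Real time: 79401 / (30000/1001) = 26493467/10000 s.
Target frame: (26493467/10000) × (60000/1001) = 158802.
At 60 labels/s: frame 158802 → 00:44:06:42.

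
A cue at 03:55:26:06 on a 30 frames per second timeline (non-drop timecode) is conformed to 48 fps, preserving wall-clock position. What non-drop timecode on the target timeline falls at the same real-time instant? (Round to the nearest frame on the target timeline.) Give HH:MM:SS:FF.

Source frame index: (3×3600 + 55×60 + 26) × 30 + 6 = 423786.
Real time: 423786 / (30) = 70631/5 s.
Target frame: (70631/5) × (48) = 3390288/5 ≈ 678057.600 → 678058.
At 48 labels/s: frame 678058 → 03:55:26:10.

03:55:26:10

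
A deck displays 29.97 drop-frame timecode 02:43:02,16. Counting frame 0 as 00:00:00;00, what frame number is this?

As if non-drop at 30 labels/s: (2 × 3600 + 43 × 60 + 2) × 30 + 16 = 293476.
Minute boundaries passed: 163; those not divisible by 10: 163 − 16 = 147; dropped labels = 2 × 147 = 294.
Actual frame index = 293476 − 294 = 293182.

293182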